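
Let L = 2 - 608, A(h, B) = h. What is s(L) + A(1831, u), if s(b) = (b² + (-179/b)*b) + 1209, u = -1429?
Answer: 370097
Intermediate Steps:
L = -606
s(b) = 1030 + b² (s(b) = (b² - 179) + 1209 = (-179 + b²) + 1209 = 1030 + b²)
s(L) + A(1831, u) = (1030 + (-606)²) + 1831 = (1030 + 367236) + 1831 = 368266 + 1831 = 370097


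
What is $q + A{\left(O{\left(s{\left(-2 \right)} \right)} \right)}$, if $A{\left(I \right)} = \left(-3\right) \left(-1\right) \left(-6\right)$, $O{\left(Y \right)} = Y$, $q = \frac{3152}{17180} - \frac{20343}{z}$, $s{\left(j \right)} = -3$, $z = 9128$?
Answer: $- \frac{785866001}{39204760} \approx -20.045$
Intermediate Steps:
$q = - \frac{80180321}{39204760}$ ($q = \frac{3152}{17180} - \frac{20343}{9128} = 3152 \cdot \frac{1}{17180} - \frac{20343}{9128} = \frac{788}{4295} - \frac{20343}{9128} = - \frac{80180321}{39204760} \approx -2.0452$)
$A{\left(I \right)} = -18$ ($A{\left(I \right)} = 3 \left(-6\right) = -18$)
$q + A{\left(O{\left(s{\left(-2 \right)} \right)} \right)} = - \frac{80180321}{39204760} - 18 = - \frac{785866001}{39204760}$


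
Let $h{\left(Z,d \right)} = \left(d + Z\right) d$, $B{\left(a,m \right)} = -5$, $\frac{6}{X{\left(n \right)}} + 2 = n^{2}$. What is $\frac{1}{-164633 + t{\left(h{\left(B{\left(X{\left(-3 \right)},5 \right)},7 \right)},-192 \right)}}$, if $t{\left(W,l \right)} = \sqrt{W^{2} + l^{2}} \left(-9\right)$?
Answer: $- \frac{164633}{27101022829} + \frac{18 \sqrt{9265}}{27101022829} \approx -6.0109 \cdot 10^{-6}$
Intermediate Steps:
$X{\left(n \right)} = \frac{6}{-2 + n^{2}}$
$h{\left(Z,d \right)} = d \left(Z + d\right)$ ($h{\left(Z,d \right)} = \left(Z + d\right) d = d \left(Z + d\right)$)
$t{\left(W,l \right)} = - 9 \sqrt{W^{2} + l^{2}}$
$\frac{1}{-164633 + t{\left(h{\left(B{\left(X{\left(-3 \right)},5 \right)},7 \right)},-192 \right)}} = \frac{1}{-164633 - 9 \sqrt{\left(7 \left(-5 + 7\right)\right)^{2} + \left(-192\right)^{2}}} = \frac{1}{-164633 - 9 \sqrt{\left(7 \cdot 2\right)^{2} + 36864}} = \frac{1}{-164633 - 9 \sqrt{14^{2} + 36864}} = \frac{1}{-164633 - 9 \sqrt{196 + 36864}} = \frac{1}{-164633 - 9 \sqrt{37060}} = \frac{1}{-164633 - 9 \cdot 2 \sqrt{9265}} = \frac{1}{-164633 - 18 \sqrt{9265}}$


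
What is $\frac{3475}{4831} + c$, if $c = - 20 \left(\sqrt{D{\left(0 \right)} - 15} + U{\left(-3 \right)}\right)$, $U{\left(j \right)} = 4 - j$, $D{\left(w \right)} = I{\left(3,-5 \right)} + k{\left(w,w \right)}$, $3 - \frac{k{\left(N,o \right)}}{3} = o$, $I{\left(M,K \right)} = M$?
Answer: $- \frac{672865}{4831} - 20 i \sqrt{3} \approx -139.28 - 34.641 i$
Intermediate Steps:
$k{\left(N,o \right)} = 9 - 3 o$
$D{\left(w \right)} = 12 - 3 w$ ($D{\left(w \right)} = 3 - \left(-9 + 3 w\right) = 12 - 3 w$)
$c = -140 - 20 i \sqrt{3}$ ($c = - 20 \left(\sqrt{\left(12 - 0\right) - 15} + \left(4 - -3\right)\right) = - 20 \left(\sqrt{\left(12 + 0\right) - 15} + \left(4 + 3\right)\right) = - 20 \left(\sqrt{12 - 15} + 7\right) = - 20 \left(\sqrt{-3} + 7\right) = - 20 \left(i \sqrt{3} + 7\right) = - 20 \left(7 + i \sqrt{3}\right) = -140 - 20 i \sqrt{3} \approx -140.0 - 34.641 i$)
$\frac{3475}{4831} + c = \frac{3475}{4831} - \left(140 + 20 i \sqrt{3}\right) = - \frac{672865}{4831} - 20 i \sqrt{3}$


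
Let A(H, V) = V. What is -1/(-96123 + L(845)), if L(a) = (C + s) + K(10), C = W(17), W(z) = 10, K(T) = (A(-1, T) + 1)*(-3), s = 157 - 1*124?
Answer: 1/96113 ≈ 1.0404e-5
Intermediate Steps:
s = 33 (s = 157 - 124 = 33)
K(T) = -3 - 3*T (K(T) = (T + 1)*(-3) = (1 + T)*(-3) = -3 - 3*T)
C = 10
L(a) = 10 (L(a) = (10 + 33) + (-3 - 3*10) = 43 + (-3 - 30) = 43 - 33 = 10)
-1/(-96123 + L(845)) = -1/(-96123 + 10) = -1/(-96113) = -1*(-1/96113) = 1/96113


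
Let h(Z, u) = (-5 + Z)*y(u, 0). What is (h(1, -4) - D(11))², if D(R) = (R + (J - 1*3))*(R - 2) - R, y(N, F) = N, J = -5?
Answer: 0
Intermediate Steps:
h(Z, u) = u*(-5 + Z) (h(Z, u) = (-5 + Z)*u = u*(-5 + Z))
D(R) = -R + (-8 + R)*(-2 + R) (D(R) = (R + (-5 - 1*3))*(R - 2) - R = (R + (-5 - 3))*(-2 + R) - R = (R - 8)*(-2 + R) - R = (-8 + R)*(-2 + R) - R = -R + (-8 + R)*(-2 + R))
(h(1, -4) - D(11))² = (-4*(-5 + 1) - (16 + 11² - 11*11))² = (-4*(-4) - (16 + 121 - 121))² = (16 - 1*16)² = (16 - 16)² = 0² = 0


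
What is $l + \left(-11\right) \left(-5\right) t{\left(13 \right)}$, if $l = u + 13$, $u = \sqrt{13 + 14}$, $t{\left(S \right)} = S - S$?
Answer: $13 + 3 \sqrt{3} \approx 18.196$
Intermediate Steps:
$t{\left(S \right)} = 0$
$u = 3 \sqrt{3}$ ($u = \sqrt{27} = 3 \sqrt{3} \approx 5.1962$)
$l = 13 + 3 \sqrt{3}$ ($l = 3 \sqrt{3} + 13 = 13 + 3 \sqrt{3} \approx 18.196$)
$l + \left(-11\right) \left(-5\right) t{\left(13 \right)} = \left(13 + 3 \sqrt{3}\right) + \left(-11\right) \left(-5\right) 0 = \left(13 + 3 \sqrt{3}\right) + 55 \cdot 0 = \left(13 + 3 \sqrt{3}\right) + 0 = 13 + 3 \sqrt{3}$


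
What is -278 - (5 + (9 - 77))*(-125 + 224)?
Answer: 5959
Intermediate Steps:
-278 - (5 + (9 - 77))*(-125 + 224) = -278 - (5 - 68)*99 = -278 - (-63)*99 = -278 - 1*(-6237) = -278 + 6237 = 5959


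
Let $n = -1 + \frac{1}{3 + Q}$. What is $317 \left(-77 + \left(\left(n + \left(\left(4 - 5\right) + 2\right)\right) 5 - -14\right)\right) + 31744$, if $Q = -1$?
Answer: $\frac{25131}{2} \approx 12566.0$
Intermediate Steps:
$n = - \frac{1}{2}$ ($n = -1 + \frac{1}{3 - 1} = -1 + \frac{1}{2} = - \frac{1}{2} \approx -0.5$)
$317 \left(-77 + \left(\left(n + \left(\left(4 - 5\right) + 2\right)\right) 5 - -14\right)\right) + 31744 = 317 \left(-77 + \left(\left(- \frac{1}{2} + \left(\left(4 - 5\right) + 2\right)\right) 5 - -14\right)\right) + 31744 = 317 \left(-77 + \left(\left(- \frac{1}{2} + \left(-1 + 2\right)\right) 5 + 14\right)\right) + 31744 = 317 \left(-77 + \left(\left(- \frac{1}{2} + 1\right) 5 + 14\right)\right) + 31744 = 317 \left(-77 + \left(\frac{1}{2} \cdot 5 + 14\right)\right) + 31744 = 317 \left(-77 + \left(\frac{5}{2} + 14\right)\right) + 31744 = 317 \left(-77 + \frac{33}{2}\right) + 31744 = 317 \left(- \frac{121}{2}\right) + 31744 = - \frac{38357}{2} + 31744 = \frac{25131}{2}$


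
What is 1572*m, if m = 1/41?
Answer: 1572/41 ≈ 38.341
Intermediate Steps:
m = 1/41 ≈ 0.024390
1572*m = 1572*(1/41) = 1572/41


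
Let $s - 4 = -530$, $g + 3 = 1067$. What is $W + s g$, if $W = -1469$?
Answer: $-561133$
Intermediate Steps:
$g = 1064$ ($g = -3 + 1067 = 1064$)
$s = -526$ ($s = 4 - 530 = -526$)
$W + s g = -1469 - 559664 = -561133$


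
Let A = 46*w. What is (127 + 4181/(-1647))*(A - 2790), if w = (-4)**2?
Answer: -421045352/1647 ≈ -2.5564e+5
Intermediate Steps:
w = 16
A = 736 (A = 46*16 = 736)
(127 + 4181/(-1647))*(A - 2790) = (127 + 4181/(-1647))*(736 - 2790) = (127 + 4181*(-1/1647))*(-2054) = (127 - 4181/1647)*(-2054) = (204988/1647)*(-2054) = -421045352/1647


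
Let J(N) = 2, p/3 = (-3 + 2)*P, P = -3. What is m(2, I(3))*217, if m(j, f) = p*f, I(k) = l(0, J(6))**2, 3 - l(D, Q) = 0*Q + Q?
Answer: 1953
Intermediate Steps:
p = 9 (p = 3*((-3 + 2)*(-3)) = 3*(-1*(-3)) = 3*3 = 9)
l(D, Q) = 3 - Q (l(D, Q) = 3 - (0*Q + Q) = 3 - (0 + Q) = 3 - Q)
I(k) = 1 (I(k) = (3 - 1*2)**2 = (3 - 2)**2 = 1**2 = 1)
m(j, f) = 9*f
m(2, I(3))*217 = (9*1)*217 = 9*217 = 1953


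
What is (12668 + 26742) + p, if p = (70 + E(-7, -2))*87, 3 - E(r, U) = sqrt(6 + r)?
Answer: 45761 - 87*I ≈ 45761.0 - 87.0*I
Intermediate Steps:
E(r, U) = 3 - sqrt(6 + r)
p = 6351 - 87*I (p = (70 + (3 - sqrt(6 - 7)))*87 = (70 + (3 - sqrt(-1)))*87 = (70 + (3 - I))*87 = (73 - I)*87 = 6351 - 87*I ≈ 6351.0 - 87.0*I)
(12668 + 26742) + p = (12668 + 26742) + (6351 - 87*I) = 39410 + (6351 - 87*I) = 45761 - 87*I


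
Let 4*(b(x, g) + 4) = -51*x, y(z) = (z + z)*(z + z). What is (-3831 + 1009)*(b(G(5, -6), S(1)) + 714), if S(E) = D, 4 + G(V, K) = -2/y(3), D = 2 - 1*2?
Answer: -25794491/12 ≈ -2.1495e+6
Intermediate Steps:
D = 0 (D = 2 - 2 = 0)
y(z) = 4*z**2 (y(z) = (2*z)*(2*z) = 4*z**2)
G(V, K) = -73/18 (G(V, K) = -4 - 2/(4*3**2) = -4 - 2/(4*9) = -4 - 2/36 = -4 - 2*1/36 = -4 - 1/18 = -73/18)
S(E) = 0
b(x, g) = -4 - 51*x/4 (b(x, g) = -4 + (-51*x)/4 = -4 - 51*x/4)
(-3831 + 1009)*(b(G(5, -6), S(1)) + 714) = (-3831 + 1009)*((-4 - 51/4*(-73/18)) + 714) = -2822*((-4 + 1241/24) + 714) = -2822*(1145/24 + 714) = -2822*18281/24 = -25794491/12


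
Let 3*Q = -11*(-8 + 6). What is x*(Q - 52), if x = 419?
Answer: -56146/3 ≈ -18715.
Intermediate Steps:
Q = 22/3 (Q = (-11*(-8 + 6))/3 = (-11*(-2))/3 = (1/3)*22 = 22/3 ≈ 7.3333)
x*(Q - 52) = 419*(22/3 - 52) = 419*(-134/3) = -56146/3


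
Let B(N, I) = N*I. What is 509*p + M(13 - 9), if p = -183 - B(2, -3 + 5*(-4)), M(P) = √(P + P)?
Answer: -69733 + 2*√2 ≈ -69730.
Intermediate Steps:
B(N, I) = I*N
M(P) = √2*√P (M(P) = √(2*P) = √2*√P)
p = -137 (p = -183 - (-3 + 5*(-4))*2 = -183 - (-3 - 20)*2 = -183 - (-23)*2 = -183 - 1*(-46) = -183 + 46 = -137)
509*p + M(13 - 9) = 509*(-137) + √2*√(13 - 9) = -69733 + √2*√4 = -69733 + √2*2 = -69733 + 2*√2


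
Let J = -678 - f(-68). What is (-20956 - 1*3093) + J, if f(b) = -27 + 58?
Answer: -24758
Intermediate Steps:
f(b) = 31
J = -709 (J = -678 - 1*31 = -678 - 31 = -709)
(-20956 - 1*3093) + J = (-20956 - 1*3093) - 709 = (-20956 - 3093) - 709 = -24049 - 709 = -24758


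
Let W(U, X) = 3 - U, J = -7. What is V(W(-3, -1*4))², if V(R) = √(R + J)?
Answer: -1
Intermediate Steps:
V(R) = √(-7 + R) (V(R) = √(R - 7) = √(-7 + R))
V(W(-3, -1*4))² = (√(-7 + (3 - 1*(-3))))² = (√(-7 + (3 + 3)))² = (√(-7 + 6))² = (√(-1))² = I² = -1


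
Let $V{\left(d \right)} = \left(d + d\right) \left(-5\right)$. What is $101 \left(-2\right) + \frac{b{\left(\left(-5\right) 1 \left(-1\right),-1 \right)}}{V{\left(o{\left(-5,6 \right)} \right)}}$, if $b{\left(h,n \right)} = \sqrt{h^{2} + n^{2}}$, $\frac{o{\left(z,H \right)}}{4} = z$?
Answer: $-202 + \frac{\sqrt{26}}{200} \approx -201.97$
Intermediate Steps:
$o{\left(z,H \right)} = 4 z$
$V{\left(d \right)} = - 10 d$ ($V{\left(d \right)} = 2 d \left(-5\right) = - 10 d$)
$101 \left(-2\right) + \frac{b{\left(\left(-5\right) 1 \left(-1\right),-1 \right)}}{V{\left(o{\left(-5,6 \right)} \right)}} = 101 \left(-2\right) + \frac{\sqrt{\left(\left(-5\right) 1 \left(-1\right)\right)^{2} + \left(-1\right)^{2}}}{\left(-10\right) 4 \left(-5\right)} = -202 + \frac{\sqrt{\left(\left(-5\right) \left(-1\right)\right)^{2} + 1}}{\left(-10\right) \left(-20\right)} = -202 + \frac{\sqrt{5^{2} + 1}}{200} = -202 + \sqrt{25 + 1} \cdot \frac{1}{200} = -202 + \sqrt{26} \cdot \frac{1}{200} = -202 + \frac{\sqrt{26}}{200}$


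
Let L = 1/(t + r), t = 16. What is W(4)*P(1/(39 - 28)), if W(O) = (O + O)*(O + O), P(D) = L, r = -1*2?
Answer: 32/7 ≈ 4.5714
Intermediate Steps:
r = -2
L = 1/14 (L = 1/(16 - 2) = 1/14 ≈ 0.071429)
P(D) = 1/14
W(O) = 4*O² (W(O) = (2*O)*(2*O) = 4*O²)
W(4)*P(1/(39 - 28)) = (4*4²)*(1/14) = (4*16)*(1/14) = 64*(1/14) = 32/7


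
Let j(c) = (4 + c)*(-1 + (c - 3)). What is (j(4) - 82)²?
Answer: 6724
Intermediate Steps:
j(c) = (-4 + c)*(4 + c) (j(c) = (4 + c)*(-1 + (-3 + c)) = (4 + c)*(-4 + c) = (-4 + c)*(4 + c))
(j(4) - 82)² = ((-16 + 4²) - 82)² = ((-16 + 16) - 82)² = (0 - 82)² = (-82)² = 6724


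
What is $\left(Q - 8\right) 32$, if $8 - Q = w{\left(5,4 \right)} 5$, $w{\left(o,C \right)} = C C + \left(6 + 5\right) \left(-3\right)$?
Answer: $2720$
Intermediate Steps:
$w{\left(o,C \right)} = -33 + C^{2}$ ($w{\left(o,C \right)} = C^{2} + 11 \left(-3\right) = C^{2} - 33 = -33 + C^{2}$)
$Q = 93$ ($Q = 8 - \left(-33 + 4^{2}\right) 5 = 8 - \left(-33 + 16\right) 5 = 8 - \left(-17\right) 5 = 8 - -85 = 8 + 85 = 93$)
$\left(Q - 8\right) 32 = \left(93 - 8\right) 32 = 85 \cdot 32 = 2720$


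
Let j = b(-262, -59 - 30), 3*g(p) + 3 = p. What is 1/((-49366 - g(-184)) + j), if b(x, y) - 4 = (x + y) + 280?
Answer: -3/148112 ≈ -2.0255e-5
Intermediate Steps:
g(p) = -1 + p/3
b(x, y) = 284 + x + y (b(x, y) = 4 + ((x + y) + 280) = 4 + (280 + x + y) = 284 + x + y)
j = -67 (j = 284 - 262 + (-59 - 30) = 284 - 262 - 89 = -67)
1/((-49366 - g(-184)) + j) = 1/((-49366 - (-1 + (1/3)*(-184))) - 67) = 1/((-49366 - (-1 - 184/3)) - 67) = 1/((-49366 - 1*(-187/3)) - 67) = 1/((-49366 + 187/3) - 67) = 1/(-147911/3 - 67) = 1/(-148112/3) = -3/148112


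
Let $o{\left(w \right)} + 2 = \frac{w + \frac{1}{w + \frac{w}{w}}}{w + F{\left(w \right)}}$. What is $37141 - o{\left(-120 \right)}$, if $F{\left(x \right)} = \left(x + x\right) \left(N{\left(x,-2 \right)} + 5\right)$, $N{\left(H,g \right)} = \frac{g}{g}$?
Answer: $\frac{6895212239}{185640} \approx 37143.0$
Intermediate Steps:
$N{\left(H,g \right)} = 1$
$F{\left(x \right)} = 12 x$ ($F{\left(x \right)} = \left(x + x\right) \left(1 + 5\right) = 2 x 6 = 12 x$)
$o{\left(w \right)} = -2 + \frac{w + \frac{1}{1 + w}}{13 w}$ ($o{\left(w \right)} = -2 + \frac{w + \frac{1}{w + \frac{w}{w}}}{w + 12 w} = -2 + \frac{w + \frac{1}{w + 1}}{13 w} = -2 + \left(w + \frac{1}{1 + w}\right) \frac{1}{13 w} = -2 + \frac{w + \frac{1}{1 + w}}{13 w}$)
$37141 - o{\left(-120 \right)} = 37141 - \frac{1 - -3000 - 25 \left(-120\right)^{2}}{13 \left(-120\right) \left(1 - 120\right)} = 37141 - \frac{1}{13} \left(- \frac{1}{120}\right) \frac{1}{-119} \left(1 + 3000 - 360000\right) = 37141 - \frac{1}{13} \left(- \frac{1}{120}\right) \left(- \frac{1}{119}\right) \left(1 + 3000 - 360000\right) = 37141 - \frac{1}{13} \left(- \frac{1}{120}\right) \left(- \frac{1}{119}\right) \left(-356999\right) = 37141 - - \frac{356999}{185640} = 37141 + \frac{356999}{185640} = \frac{6895212239}{185640}$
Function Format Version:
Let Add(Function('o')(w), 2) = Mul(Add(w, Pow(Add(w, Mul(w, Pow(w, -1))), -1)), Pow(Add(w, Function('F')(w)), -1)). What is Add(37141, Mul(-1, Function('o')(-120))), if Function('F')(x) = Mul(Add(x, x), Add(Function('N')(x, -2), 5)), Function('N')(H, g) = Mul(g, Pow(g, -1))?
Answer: Rational(6895212239, 185640) ≈ 37143.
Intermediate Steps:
Function('N')(H, g) = 1
Function('F')(x) = Mul(12, x) (Function('F')(x) = Mul(Add(x, x), Add(1, 5)) = Mul(Mul(2, x), 6) = Mul(12, x))
Function('o')(w) = Add(-2, Mul(Rational(1, 13), Pow(w, -1), Add(w, Pow(Add(1, w), -1)))) (Function('o')(w) = Add(-2, Mul(Add(w, Pow(Add(w, Mul(w, Pow(w, -1))), -1)), Pow(Add(w, Mul(12, w)), -1))) = Add(-2, Mul(Add(w, Pow(Add(w, 1), -1)), Pow(Mul(13, w), -1))) = Add(-2, Mul(Add(w, Pow(Add(1, w), -1)), Mul(Rational(1, 13), Pow(w, -1)))) = Add(-2, Mul(Rational(1, 13), Pow(w, -1), Add(w, Pow(Add(1, w), -1)))))
Add(37141, Mul(-1, Function('o')(-120))) = Add(37141, Mul(-1, Mul(Rational(1, 13), Pow(-120, -1), Pow(Add(1, -120), -1), Add(1, Mul(-25, -120), Mul(-25, Pow(-120, 2)))))) = Add(37141, Mul(-1, Mul(Rational(1, 13), Rational(-1, 120), Pow(-119, -1), Add(1, 3000, Mul(-25, 14400))))) = Add(37141, Mul(-1, Mul(Rational(1, 13), Rational(-1, 120), Rational(-1, 119), Add(1, 3000, -360000)))) = Add(37141, Mul(-1, Mul(Rational(1, 13), Rational(-1, 120), Rational(-1, 119), -356999))) = Add(37141, Mul(-1, Rational(-356999, 185640))) = Add(37141, Rational(356999, 185640)) = Rational(6895212239, 185640)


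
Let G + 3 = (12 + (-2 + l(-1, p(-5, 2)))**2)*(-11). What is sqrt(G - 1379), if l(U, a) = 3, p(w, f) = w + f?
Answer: 5*I*sqrt(61) ≈ 39.051*I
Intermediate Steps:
p(w, f) = f + w
G = -146 (G = -3 + (12 + (-2 + 3)**2)*(-11) = -3 + (12 + 1**2)*(-11) = -3 + (12 + 1)*(-11) = -3 + 13*(-11) = -3 - 143 = -146)
sqrt(G - 1379) = sqrt(-146 - 1379) = sqrt(-1525) = 5*I*sqrt(61)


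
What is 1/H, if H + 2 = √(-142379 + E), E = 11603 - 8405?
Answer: -2/139185 - I*√139181/139185 ≈ -1.4369e-5 - 0.0026804*I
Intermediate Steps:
E = 3198
H = -2 + I*√139181 (H = -2 + √(-142379 + 3198) = -2 + √(-139181) = -2 + I*√139181 ≈ -2.0 + 373.07*I)
1/H = 1/(-2 + I*√139181)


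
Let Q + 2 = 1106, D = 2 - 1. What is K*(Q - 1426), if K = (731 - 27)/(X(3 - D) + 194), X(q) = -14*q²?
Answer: -4928/3 ≈ -1642.7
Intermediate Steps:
D = 1
Q = 1104 (Q = -2 + 1106 = 1104)
K = 352/69 (K = (731 - 27)/(-14*(3 - 1*1)² + 194) = 704/(-14*(3 - 1)² + 194) = 704/(-14*2² + 194) = 704/(-14*4 + 194) = 704/(-56 + 194) = 704/138 = 704*(1/138) = 352/69 ≈ 5.1014)
K*(Q - 1426) = 352*(1104 - 1426)/69 = (352/69)*(-322) = -4928/3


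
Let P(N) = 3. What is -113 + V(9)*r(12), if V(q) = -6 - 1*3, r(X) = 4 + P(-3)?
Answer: -176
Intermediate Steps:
r(X) = 7 (r(X) = 4 + 3 = 7)
V(q) = -9 (V(q) = -6 - 3 = -9)
-113 + V(9)*r(12) = -113 - 9*7 = -113 - 63 = -176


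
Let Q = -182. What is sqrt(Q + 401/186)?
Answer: I*sqrt(6221886)/186 ≈ 13.411*I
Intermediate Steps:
sqrt(Q + 401/186) = sqrt(-182 + 401/186) = sqrt(-33451/186) = I*sqrt(6221886)/186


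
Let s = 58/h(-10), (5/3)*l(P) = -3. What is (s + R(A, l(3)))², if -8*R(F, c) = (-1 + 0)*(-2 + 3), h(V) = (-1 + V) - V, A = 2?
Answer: 214369/64 ≈ 3349.5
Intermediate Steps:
l(P) = -9/5 (l(P) = (⅗)*(-3) = -9/5)
h(V) = -1
R(F, c) = ⅛ (R(F, c) = -(-1 + 0)*(-2 + 3)/8 = -(-1)/8 = -⅛*(-1) = ⅛)
s = -58 (s = 58/(-1) = 58*(-1) = -58)
(s + R(A, l(3)))² = (-58 + ⅛)² = (-463/8)² = 214369/64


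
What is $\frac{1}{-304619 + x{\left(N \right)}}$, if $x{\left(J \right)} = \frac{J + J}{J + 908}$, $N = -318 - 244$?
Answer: $- \frac{173}{52699649} \approx -3.2828 \cdot 10^{-6}$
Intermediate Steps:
$N = -562$
$x{\left(J \right)} = \frac{2 J}{908 + J}$
$\frac{1}{-304619 + x{\left(N \right)}} = \frac{1}{-304619 + 2 \left(-562\right) \frac{1}{908 - 562}} = \frac{1}{-304619 + 2 \left(-562\right) \frac{1}{346}} = \frac{1}{-304619 - \frac{562}{173}} = \frac{1}{- \frac{52699649}{173}} = - \frac{173}{52699649}$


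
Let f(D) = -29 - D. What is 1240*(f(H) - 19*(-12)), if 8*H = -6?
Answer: 247690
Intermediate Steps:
H = -3/4 (H = (1/8)*(-6) = -3/4 ≈ -0.75000)
1240*(f(H) - 19*(-12)) = 1240*((-29 - 1*(-3/4)) - 19*(-12)) = 1240*((-29 + 3/4) + 228) = 1240*(-113/4 + 228) = 1240*(799/4) = 247690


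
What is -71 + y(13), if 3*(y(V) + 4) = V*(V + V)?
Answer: 113/3 ≈ 37.667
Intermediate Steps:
y(V) = -4 + 2*V**2/3 (y(V) = -4 + (V*(V + V))/3 = -4 + (V*(2*V))/3 = -4 + (2*V**2)/3 = -4 + 2*V**2/3)
-71 + y(13) = -71 + (-4 + (2/3)*13**2) = -71 + (-4 + (2/3)*169) = -71 + (-4 + 338/3) = -71 + 326/3 = 113/3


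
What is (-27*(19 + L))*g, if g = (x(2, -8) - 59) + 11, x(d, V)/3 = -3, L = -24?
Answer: -7695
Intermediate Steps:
x(d, V) = -9 (x(d, V) = 3*(-3) = -9)
g = -57 (g = (-9 - 59) + 11 = -68 + 11 = -57)
(-27*(19 + L))*g = -27*(19 - 24)*(-57) = -27*(-5)*(-57) = 135*(-57) = -7695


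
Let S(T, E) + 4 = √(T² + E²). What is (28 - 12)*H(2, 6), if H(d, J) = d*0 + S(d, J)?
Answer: -64 + 32*√10 ≈ 37.193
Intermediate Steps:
S(T, E) = -4 + √(E² + T²) (S(T, E) = -4 + √(T² + E²) = -4 + √(E² + T²))
H(d, J) = -4 + √(J² + d²) (H(d, J) = d*0 + (-4 + √(J² + d²)) = 0 + (-4 + √(J² + d²)) = -4 + √(J² + d²))
(28 - 12)*H(2, 6) = (28 - 12)*(-4 + √(6² + 2²)) = 16*(-4 + √(36 + 4)) = 16*(-4 + √40) = 16*(-4 + 2*√10) = -64 + 32*√10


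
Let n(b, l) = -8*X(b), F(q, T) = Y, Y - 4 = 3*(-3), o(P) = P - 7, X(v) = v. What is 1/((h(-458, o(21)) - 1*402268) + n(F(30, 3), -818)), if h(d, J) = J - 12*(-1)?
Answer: -1/402202 ≈ -2.4863e-6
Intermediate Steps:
o(P) = -7 + P
h(d, J) = 12 + J (h(d, J) = J + 12 = 12 + J)
Y = -5 (Y = 4 + 3*(-3) = 4 - 9 = -5)
F(q, T) = -5
n(b, l) = -8*b
1/((h(-458, o(21)) - 1*402268) + n(F(30, 3), -818)) = 1/(((12 + (-7 + 21)) - 1*402268) - 8*(-5)) = 1/(((12 + 14) - 402268) + 40) = 1/((26 - 402268) + 40) = 1/(-402242 + 40) = 1/(-402202) = -1/402202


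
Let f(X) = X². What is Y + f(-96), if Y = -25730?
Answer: -16514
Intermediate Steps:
Y + f(-96) = -25730 + (-96)² = -25730 + 9216 = -16514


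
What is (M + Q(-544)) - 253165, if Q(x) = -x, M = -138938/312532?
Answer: -39476142655/156266 ≈ -2.5262e+5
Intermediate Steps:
M = -69469/156266 (M = -138938*1/312532 = -69469/156266 ≈ -0.44456)
(M + Q(-544)) - 253165 = (-69469/156266 - 1*(-544)) - 253165 = (-69469/156266 + 544) - 253165 = 84939235/156266 - 253165 = -39476142655/156266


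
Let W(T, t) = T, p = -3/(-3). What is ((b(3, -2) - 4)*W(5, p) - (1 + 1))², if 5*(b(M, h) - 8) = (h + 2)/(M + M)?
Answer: 324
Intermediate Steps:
p = 1 (p = -3*(-⅓) = 1)
b(M, h) = 8 + (2 + h)/(10*M) (b(M, h) = 8 + ((h + 2)/(M + M))/5 = 8 + ((2 + h)/((2*M)))/5 = 8 + ((2 + h)*(1/(2*M)))/5 = 8 + ((2 + h)/(2*M))/5 = 8 + (2 + h)/(10*M))
((b(3, -2) - 4)*W(5, p) - (1 + 1))² = (((⅒)*(2 - 2 + 80*3)/3 - 4)*5 - (1 + 1))² = (((⅒)*(⅓)*(2 - 2 + 240) - 4)*5 - 1*2)² = (((⅒)*(⅓)*240 - 4)*5 - 2)² = ((8 - 4)*5 - 2)² = (4*5 - 2)² = (20 - 2)² = 18² = 324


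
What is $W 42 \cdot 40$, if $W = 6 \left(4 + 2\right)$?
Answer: $60480$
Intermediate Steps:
$W = 36$ ($W = 6 \cdot 6 = 36$)
$W 42 \cdot 40 = 36 \cdot 42 \cdot 40 = 1512 \cdot 40 = 60480$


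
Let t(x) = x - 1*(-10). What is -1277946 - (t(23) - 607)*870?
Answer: -778566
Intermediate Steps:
t(x) = 10 + x (t(x) = x + 10 = 10 + x)
-1277946 - (t(23) - 607)*870 = -1277946 - ((10 + 23) - 607)*870 = -1277946 - (33 - 607)*870 = -1277946 - (-574)*870 = -1277946 - 1*(-499380) = -1277946 + 499380 = -778566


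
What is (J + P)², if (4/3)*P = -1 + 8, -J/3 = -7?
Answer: 11025/16 ≈ 689.06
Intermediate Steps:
J = 21 (J = -3*(-7) = 21)
P = 21/4 (P = 3*(-1 + 8)/4 = (¾)*7 = 21/4 ≈ 5.2500)
(J + P)² = (21 + 21/4)² = (105/4)² = 11025/16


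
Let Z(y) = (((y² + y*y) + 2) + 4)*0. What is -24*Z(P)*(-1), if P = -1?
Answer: 0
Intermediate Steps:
Z(y) = 0 (Z(y) = (((y² + y²) + 2) + 4)*0 = ((2*y² + 2) + 4)*0 = ((2 + 2*y²) + 4)*0 = (6 + 2*y²)*0 = 0)
-24*Z(P)*(-1) = -24*0*(-1) = 0*(-1) = 0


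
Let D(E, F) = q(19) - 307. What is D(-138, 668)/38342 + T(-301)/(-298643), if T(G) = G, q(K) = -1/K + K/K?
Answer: -1517331147/217560828214 ≈ -0.0069743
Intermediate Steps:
q(K) = 1 - 1/K (q(K) = -1/K + 1 = 1 - 1/K)
D(E, F) = -5815/19 (D(E, F) = (-1 + 19)/19 - 307 = (1/19)*18 - 307 = 18/19 - 307 = -5815/19)
D(-138, 668)/38342 + T(-301)/(-298643) = -5815/19/38342 - 301/(-298643) = -5815/19*1/38342 - 301*(-1/298643) = -5815/728498 + 301/298643 = -1517331147/217560828214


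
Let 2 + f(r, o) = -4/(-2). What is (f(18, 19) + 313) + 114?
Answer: 427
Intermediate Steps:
f(r, o) = 0 (f(r, o) = -2 - 4/(-2) = -2 - 4*(-½) = -2 + 2 = 0)
(f(18, 19) + 313) + 114 = (0 + 313) + 114 = 313 + 114 = 427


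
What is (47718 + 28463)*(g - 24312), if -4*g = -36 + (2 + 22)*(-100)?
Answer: -1805718243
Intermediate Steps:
g = 609 (g = -(-36 + (2 + 22)*(-100))/4 = -(-36 + 24*(-100))/4 = -(-36 - 2400)/4 = -¼*(-2436) = 609)
(47718 + 28463)*(g - 24312) = (47718 + 28463)*(609 - 24312) = 76181*(-23703) = -1805718243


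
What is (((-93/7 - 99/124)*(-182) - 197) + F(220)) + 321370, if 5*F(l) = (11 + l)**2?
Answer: 103666637/310 ≈ 3.3441e+5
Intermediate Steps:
F(l) = (11 + l)**2/5
(((-93/7 - 99/124)*(-182) - 197) + F(220)) + 321370 = (((-93/7 - 99/124)*(-182) - 197) + (11 + 220)**2/5) + 321370 = (((-93*1/7 - 99*1/124)*(-182) - 197) + (1/5)*231**2) + 321370 = (((-93/7 - 99/124)*(-182) - 197) + (1/5)*53361) + 321370 = ((-12225/868*(-182) - 197) + 53361/5) + 321370 = ((158925/62 - 197) + 53361/5) + 321370 = (146711/62 + 53361/5) + 321370 = 4041937/310 + 321370 = 103666637/310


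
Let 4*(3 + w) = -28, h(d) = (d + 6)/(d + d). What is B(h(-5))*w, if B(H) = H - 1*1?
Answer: 11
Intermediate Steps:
h(d) = (6 + d)/(2*d) (h(d) = (6 + d)/((2*d)) = (6 + d)*(1/(2*d)) = (6 + d)/(2*d))
B(H) = -1 + H (B(H) = H - 1 = -1 + H)
w = -10 (w = -3 + (¼)*(-28) = -3 - 7 = -10)
B(h(-5))*w = (-1 + (½)*(6 - 5)/(-5))*(-10) = (-1 + (½)*(-⅕)*1)*(-10) = (-1 - ⅒)*(-10) = -11/10*(-10) = 11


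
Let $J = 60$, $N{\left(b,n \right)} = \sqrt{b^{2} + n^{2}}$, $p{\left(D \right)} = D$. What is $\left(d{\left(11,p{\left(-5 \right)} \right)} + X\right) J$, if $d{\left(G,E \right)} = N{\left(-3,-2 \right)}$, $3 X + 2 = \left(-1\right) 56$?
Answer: $-1160 + 60 \sqrt{13} \approx -943.67$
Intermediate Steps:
$X = - \frac{58}{3}$ ($X = - \frac{2}{3} + \frac{\left(-1\right) 56}{3} = - \frac{2}{3} + \frac{1}{3} \left(-56\right) = - \frac{2}{3} - \frac{56}{3} = - \frac{58}{3} \approx -19.333$)
$d{\left(G,E \right)} = \sqrt{13}$ ($d{\left(G,E \right)} = \sqrt{\left(-3\right)^{2} + \left(-2\right)^{2}} = \sqrt{9 + 4} = \sqrt{13}$)
$\left(d{\left(11,p{\left(-5 \right)} \right)} + X\right) J = \left(\sqrt{13} - \frac{58}{3}\right) 60 = \left(- \frac{58}{3} + \sqrt{13}\right) 60 = -1160 + 60 \sqrt{13}$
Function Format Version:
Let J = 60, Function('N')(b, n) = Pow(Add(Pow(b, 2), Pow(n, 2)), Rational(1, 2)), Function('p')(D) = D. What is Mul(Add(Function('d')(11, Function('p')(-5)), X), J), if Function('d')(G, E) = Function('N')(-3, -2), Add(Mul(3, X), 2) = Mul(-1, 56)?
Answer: Add(-1160, Mul(60, Pow(13, Rational(1, 2)))) ≈ -943.67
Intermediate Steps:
X = Rational(-58, 3) (X = Add(Rational(-2, 3), Mul(Rational(1, 3), Mul(-1, 56))) = Add(Rational(-2, 3), Mul(Rational(1, 3), -56)) = Add(Rational(-2, 3), Rational(-56, 3)) = Rational(-58, 3) ≈ -19.333)
Function('d')(G, E) = Pow(13, Rational(1, 2)) (Function('d')(G, E) = Pow(Add(Pow(-3, 2), Pow(-2, 2)), Rational(1, 2)) = Pow(Add(9, 4), Rational(1, 2)) = Pow(13, Rational(1, 2)))
Mul(Add(Function('d')(11, Function('p')(-5)), X), J) = Mul(Add(Pow(13, Rational(1, 2)), Rational(-58, 3)), 60) = Mul(Add(Rational(-58, 3), Pow(13, Rational(1, 2))), 60) = Add(-1160, Mul(60, Pow(13, Rational(1, 2))))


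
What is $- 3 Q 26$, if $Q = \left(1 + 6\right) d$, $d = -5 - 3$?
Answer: $4368$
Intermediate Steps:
$d = -8$ ($d = -5 - 3 = -8$)
$Q = -56$ ($Q = \left(1 + 6\right) \left(-8\right) = 7 \left(-8\right) = -56$)
$- 3 Q 26 = \left(-3\right) \left(-56\right) 26 = 168 \cdot 26 = 4368$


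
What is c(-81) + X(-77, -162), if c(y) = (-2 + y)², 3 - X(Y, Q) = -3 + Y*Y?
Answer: 966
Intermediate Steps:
X(Y, Q) = 6 - Y² (X(Y, Q) = 3 - (-3 + Y*Y) = 3 - (-3 + Y²) = 3 + (3 - Y²) = 6 - Y²)
c(-81) + X(-77, -162) = (-2 - 81)² + (6 - 1*(-77)²) = (-83)² + (6 - 1*5929) = 6889 + (6 - 5929) = 6889 - 5923 = 966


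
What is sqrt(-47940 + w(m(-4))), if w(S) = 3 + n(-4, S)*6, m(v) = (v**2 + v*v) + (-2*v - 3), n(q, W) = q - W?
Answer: I*sqrt(48183) ≈ 219.51*I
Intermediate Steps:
m(v) = -3 - 2*v + 2*v**2 (m(v) = (v**2 + v**2) + (-3 - 2*v) = 2*v**2 + (-3 - 2*v) = -3 - 2*v + 2*v**2)
w(S) = -21 - 6*S (w(S) = 3 + (-4 - S)*6 = 3 + (-24 - 6*S) = -21 - 6*S)
sqrt(-47940 + w(m(-4))) = sqrt(-47940 + (-21 - 6*(-3 - 2*(-4) + 2*(-4)**2))) = sqrt(-47940 + (-21 - 6*(-3 + 8 + 2*16))) = sqrt(-47940 + (-21 - 6*(-3 + 8 + 32))) = sqrt(-47940 + (-21 - 6*37)) = sqrt(-47940 + (-21 - 222)) = sqrt(-47940 - 243) = sqrt(-48183) = I*sqrt(48183)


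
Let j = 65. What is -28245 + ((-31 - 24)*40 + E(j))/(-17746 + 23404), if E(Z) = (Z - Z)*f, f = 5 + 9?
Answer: -79906205/2829 ≈ -28245.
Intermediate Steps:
f = 14
E(Z) = 0 (E(Z) = (Z - Z)*14 = 0*14 = 0)
-28245 + ((-31 - 24)*40 + E(j))/(-17746 + 23404) = -28245 + ((-31 - 24)*40 + 0)/(-17746 + 23404) = -28245 + (-55*40 + 0)/5658 = -28245 + (-2200 + 0)*(1/5658) = -28245 - 2200*1/5658 = -28245 - 1100/2829 = -79906205/2829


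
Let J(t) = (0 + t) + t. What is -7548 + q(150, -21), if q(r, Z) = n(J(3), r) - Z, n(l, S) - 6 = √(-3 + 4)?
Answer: -7520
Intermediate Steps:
J(t) = 2*t (J(t) = t + t = 2*t)
n(l, S) = 7 (n(l, S) = 6 + √(-3 + 4) = 6 + √1 = 6 + 1 = 7)
q(r, Z) = 7 - Z
-7548 + q(150, -21) = -7548 + (7 - 1*(-21)) = -7548 + (7 + 21) = -7548 + 28 = -7520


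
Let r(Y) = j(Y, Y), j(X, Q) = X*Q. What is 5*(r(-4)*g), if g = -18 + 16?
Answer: -160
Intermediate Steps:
g = -2
j(X, Q) = Q*X
r(Y) = Y² (r(Y) = Y*Y = Y²)
5*(r(-4)*g) = 5*((-4)²*(-2)) = 5*(16*(-2)) = 5*(-32) = -160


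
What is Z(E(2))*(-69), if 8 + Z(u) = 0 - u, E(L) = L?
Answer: 690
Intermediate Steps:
Z(u) = -8 - u (Z(u) = -8 + (0 - u) = -8 - u)
Z(E(2))*(-69) = (-8 - 1*2)*(-69) = (-8 - 2)*(-69) = -10*(-69) = 690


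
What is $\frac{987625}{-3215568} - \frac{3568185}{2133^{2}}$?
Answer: $- \frac{197125038305}{180615238992} \approx -1.0914$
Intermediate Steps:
$\frac{987625}{-3215568} - \frac{3568185}{2133^{2}} = 987625 \left(- \frac{1}{3215568}\right) - \frac{3568185}{4549689} = - \frac{987625}{3215568} - \frac{132155}{168507} = - \frac{197125038305}{180615238992}$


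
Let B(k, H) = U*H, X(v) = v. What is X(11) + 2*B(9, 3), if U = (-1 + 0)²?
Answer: 17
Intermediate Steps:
U = 1 (U = (-1)² = 1)
B(k, H) = H (B(k, H) = 1*H = H)
X(11) + 2*B(9, 3) = 11 + 2*3 = 11 + 6 = 17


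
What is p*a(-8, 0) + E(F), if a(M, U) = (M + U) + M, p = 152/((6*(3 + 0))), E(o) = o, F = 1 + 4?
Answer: -1171/9 ≈ -130.11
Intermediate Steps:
F = 5
p = 76/9 (p = 152/((6*3)) = 152/18 = 152*(1/18) = 76/9 ≈ 8.4444)
a(M, U) = U + 2*M
p*a(-8, 0) + E(F) = 76*(0 + 2*(-8))/9 + 5 = 76*(0 - 16)/9 + 5 = (76/9)*(-16) + 5 = -1216/9 + 5 = -1171/9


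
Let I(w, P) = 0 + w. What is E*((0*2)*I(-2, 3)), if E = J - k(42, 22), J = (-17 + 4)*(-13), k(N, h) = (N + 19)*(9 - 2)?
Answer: 0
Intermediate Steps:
k(N, h) = 133 + 7*N (k(N, h) = (19 + N)*7 = 133 + 7*N)
I(w, P) = w
J = 169 (J = -13*(-13) = 169)
E = -258 (E = 169 - (133 + 7*42) = 169 - (133 + 294) = 169 - 1*427 = 169 - 427 = -258)
E*((0*2)*I(-2, 3)) = -258*0*2*(-2) = -0*(-2) = -258*0 = 0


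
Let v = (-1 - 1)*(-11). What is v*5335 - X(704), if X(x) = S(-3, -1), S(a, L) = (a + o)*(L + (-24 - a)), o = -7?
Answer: 117150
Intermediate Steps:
v = 22 (v = -2*(-11) = 22)
S(a, L) = (-7 + a)*(-24 + L - a) (S(a, L) = (a - 7)*(L + (-24 - a)) = (-7 + a)*(-24 + L - a))
X(x) = 220 (X(x) = 168 - 1*(-3)² - 17*(-3) - 7*(-1) - 1*(-3) = 168 - 1*9 + 51 + 7 + 3 = 168 - 9 + 51 + 7 + 3 = 220)
v*5335 - X(704) = 22*5335 - 1*220 = 117370 - 220 = 117150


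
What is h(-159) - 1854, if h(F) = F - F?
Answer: -1854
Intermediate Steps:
h(F) = 0
h(-159) - 1854 = 0 - 1854 = -1854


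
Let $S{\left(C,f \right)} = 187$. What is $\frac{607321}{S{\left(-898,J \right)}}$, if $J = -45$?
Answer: $\frac{55211}{17} \approx 3247.7$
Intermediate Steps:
$\frac{607321}{S{\left(-898,J \right)}} = \frac{607321}{187} = 607321 \cdot \frac{1}{187} = \frac{55211}{17}$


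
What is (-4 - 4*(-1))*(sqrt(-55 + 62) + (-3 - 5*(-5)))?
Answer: 0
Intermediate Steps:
(-4 - 4*(-1))*(sqrt(-55 + 62) + (-3 - 5*(-5))) = (-4 + 4)*(sqrt(7) + (-3 + 25)) = 0*(sqrt(7) + 22) = 0*(22 + sqrt(7)) = 0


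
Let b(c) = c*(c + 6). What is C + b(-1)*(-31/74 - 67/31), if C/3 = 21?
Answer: 174117/2294 ≈ 75.901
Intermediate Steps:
C = 63 (C = 3*21 = 63)
b(c) = c*(6 + c)
C + b(-1)*(-31/74 - 67/31) = 63 + (-(6 - 1))*(-31/74 - 67/31) = 63 + (-1*5)*(-31*1/74 - 67*1/31) = 63 - 5*(-31/74 - 67/31) = 63 - 5*(-5919/2294) = 63 + 29595/2294 = 174117/2294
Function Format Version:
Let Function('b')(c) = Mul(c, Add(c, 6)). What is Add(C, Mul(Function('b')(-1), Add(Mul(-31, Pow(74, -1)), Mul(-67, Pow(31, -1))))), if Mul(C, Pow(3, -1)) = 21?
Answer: Rational(174117, 2294) ≈ 75.901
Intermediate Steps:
C = 63 (C = Mul(3, 21) = 63)
Function('b')(c) = Mul(c, Add(6, c))
Add(C, Mul(Function('b')(-1), Add(Mul(-31, Pow(74, -1)), Mul(-67, Pow(31, -1))))) = Add(63, Mul(Mul(-1, Add(6, -1)), Add(Mul(-31, Pow(74, -1)), Mul(-67, Pow(31, -1))))) = Add(63, Mul(Mul(-1, 5), Add(Mul(-31, Rational(1, 74)), Mul(-67, Rational(1, 31))))) = Add(63, Mul(-5, Add(Rational(-31, 74), Rational(-67, 31)))) = Add(63, Mul(-5, Rational(-5919, 2294))) = Add(63, Rational(29595, 2294)) = Rational(174117, 2294)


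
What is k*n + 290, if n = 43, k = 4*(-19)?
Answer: -2978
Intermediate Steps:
k = -76
k*n + 290 = -76*43 + 290 = -3268 + 290 = -2978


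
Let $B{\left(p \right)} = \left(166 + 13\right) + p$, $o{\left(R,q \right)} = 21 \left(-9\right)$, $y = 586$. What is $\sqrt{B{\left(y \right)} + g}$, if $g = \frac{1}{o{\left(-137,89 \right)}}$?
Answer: $\frac{2 \sqrt{759066}}{63} \approx 27.659$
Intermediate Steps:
$o{\left(R,q \right)} = -189$
$B{\left(p \right)} = 179 + p$
$g = - \frac{1}{189}$ ($g = \frac{1}{-189} = - \frac{1}{189} \approx -0.005291$)
$\sqrt{B{\left(y \right)} + g} = \sqrt{\left(179 + 586\right) - \frac{1}{189}} = \sqrt{765 - \frac{1}{189}} = \sqrt{\frac{144584}{189}} = \frac{2 \sqrt{759066}}{63}$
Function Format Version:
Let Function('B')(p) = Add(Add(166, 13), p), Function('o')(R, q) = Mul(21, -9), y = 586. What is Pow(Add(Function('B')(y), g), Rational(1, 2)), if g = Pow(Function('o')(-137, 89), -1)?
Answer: Mul(Rational(2, 63), Pow(759066, Rational(1, 2))) ≈ 27.659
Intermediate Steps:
Function('o')(R, q) = -189
Function('B')(p) = Add(179, p)
g = Rational(-1, 189) (g = Pow(-189, -1) = Rational(-1, 189) ≈ -0.0052910)
Pow(Add(Function('B')(y), g), Rational(1, 2)) = Pow(Add(Add(179, 586), Rational(-1, 189)), Rational(1, 2)) = Pow(Add(765, Rational(-1, 189)), Rational(1, 2)) = Pow(Rational(144584, 189), Rational(1, 2)) = Mul(Rational(2, 63), Pow(759066, Rational(1, 2)))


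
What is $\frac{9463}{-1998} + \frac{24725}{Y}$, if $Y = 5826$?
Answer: $- \frac{477574}{970029} \approx -0.49233$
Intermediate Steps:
$\frac{9463}{-1998} + \frac{24725}{Y} = \frac{9463}{-1998} + \frac{24725}{5826} = 9463 \left(- \frac{1}{1998}\right) + 24725 \cdot \frac{1}{5826} = - \frac{9463}{1998} + \frac{24725}{5826} = - \frac{477574}{970029}$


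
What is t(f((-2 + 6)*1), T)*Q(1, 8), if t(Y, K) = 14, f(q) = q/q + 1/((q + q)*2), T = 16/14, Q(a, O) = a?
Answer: 14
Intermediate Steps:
T = 8/7 (T = 16*(1/14) = 8/7 ≈ 1.1429)
f(q) = 1 + 1/(4*q) (f(q) = 1 + (½)/(2*q) = 1 + (1/(2*q))*(½) = 1 + 1/(4*q))
t(f((-2 + 6)*1), T)*Q(1, 8) = 14*1 = 14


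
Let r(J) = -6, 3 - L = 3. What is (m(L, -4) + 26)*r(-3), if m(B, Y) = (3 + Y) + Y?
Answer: -126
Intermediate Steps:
L = 0 (L = 3 - 1*3 = 3 - 3 = 0)
m(B, Y) = 3 + 2*Y
(m(L, -4) + 26)*r(-3) = ((3 + 2*(-4)) + 26)*(-6) = ((3 - 8) + 26)*(-6) = (-5 + 26)*(-6) = 21*(-6) = -126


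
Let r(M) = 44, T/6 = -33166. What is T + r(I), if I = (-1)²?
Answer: -198952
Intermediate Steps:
T = -198996 (T = 6*(-33166) = -198996)
I = 1
T + r(I) = -198996 + 44 = -198952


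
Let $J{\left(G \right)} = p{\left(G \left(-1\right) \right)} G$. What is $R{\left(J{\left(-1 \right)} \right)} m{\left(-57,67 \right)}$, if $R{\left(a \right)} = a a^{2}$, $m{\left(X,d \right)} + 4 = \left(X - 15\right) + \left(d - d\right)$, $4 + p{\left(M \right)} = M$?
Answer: $-2052$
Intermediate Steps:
$p{\left(M \right)} = -4 + M$
$J{\left(G \right)} = G \left(-4 - G\right)$ ($J{\left(G \right)} = \left(-4 + G \left(-1\right)\right) G = \left(-4 - G\right) G = G \left(-4 - G\right)$)
$m{\left(X,d \right)} = -19 + X$ ($m{\left(X,d \right)} = -4 + \left(\left(X - 15\right) + \left(d - d\right)\right) = -4 + \left(\left(-15 + X\right) + 0\right) = -4 + \left(-15 + X\right) = -19 + X$)
$R{\left(a \right)} = a^{3}$
$R{\left(J{\left(-1 \right)} \right)} m{\left(-57,67 \right)} = \left(\left(-1\right) \left(-1\right) \left(4 - 1\right)\right)^{3} \left(-19 - 57\right) = \left(\left(-1\right) \left(-1\right) 3\right)^{3} \left(-76\right) = 3^{3} \left(-76\right) = 27 \left(-76\right) = -2052$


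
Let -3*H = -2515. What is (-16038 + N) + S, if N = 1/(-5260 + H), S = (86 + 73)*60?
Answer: -86195973/13265 ≈ -6498.0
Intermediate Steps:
S = 9540 (S = 159*60 = 9540)
H = 2515/3 (H = -⅓*(-2515) = 2515/3 ≈ 838.33)
N = -3/13265 (N = 1/(-5260 + 2515/3) = 1/(-13265/3) = -3/13265 ≈ -0.00022616)
(-16038 + N) + S = (-16038 - 3/13265) + 9540 = -212744073/13265 + 9540 = -86195973/13265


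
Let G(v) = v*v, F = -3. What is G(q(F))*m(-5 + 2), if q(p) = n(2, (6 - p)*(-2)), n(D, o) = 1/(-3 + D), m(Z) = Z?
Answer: -3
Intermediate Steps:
q(p) = -1 (q(p) = 1/(-3 + 2) = 1/(-1) = -1)
G(v) = v²
G(q(F))*m(-5 + 2) = (-1)²*(-5 + 2) = 1*(-3) = -3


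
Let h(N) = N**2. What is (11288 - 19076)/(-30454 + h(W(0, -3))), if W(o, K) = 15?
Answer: 7788/30229 ≈ 0.25763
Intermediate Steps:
(11288 - 19076)/(-30454 + h(W(0, -3))) = (11288 - 19076)/(-30454 + 15**2) = -7788/(-30454 + 225) = -7788/(-30229) = -7788*(-1/30229) = 7788/30229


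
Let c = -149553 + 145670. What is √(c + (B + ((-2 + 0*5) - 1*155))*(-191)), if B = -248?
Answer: 16*√287 ≈ 271.06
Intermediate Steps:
c = -3883
√(c + (B + ((-2 + 0*5) - 1*155))*(-191)) = √(-3883 + (-248 + ((-2 + 0*5) - 1*155))*(-191)) = √(-3883 + (-248 + ((-2 + 0) - 155))*(-191)) = √(-3883 + (-248 + (-2 - 155))*(-191)) = √(-3883 + (-248 - 157)*(-191)) = √(-3883 - 405*(-191)) = √(-3883 + 77355) = √73472 = 16*√287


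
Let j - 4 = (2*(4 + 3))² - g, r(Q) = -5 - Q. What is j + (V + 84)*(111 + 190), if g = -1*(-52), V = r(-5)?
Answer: 25432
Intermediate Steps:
V = 0 (V = -5 - 1*(-5) = -5 + 5 = 0)
g = 52
j = 148 (j = 4 + ((2*(4 + 3))² - 1*52) = 4 + ((2*7)² - 52) = 4 + (14² - 52) = 4 + (196 - 52) = 4 + 144 = 148)
j + (V + 84)*(111 + 190) = 148 + (0 + 84)*(111 + 190) = 148 + 84*301 = 148 + 25284 = 25432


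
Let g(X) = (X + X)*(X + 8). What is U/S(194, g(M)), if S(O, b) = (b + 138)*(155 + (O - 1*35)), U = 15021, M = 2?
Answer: 15021/55892 ≈ 0.26875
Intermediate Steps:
g(X) = 2*X*(8 + X) (g(X) = (2*X)*(8 + X) = 2*X*(8 + X))
S(O, b) = (120 + O)*(138 + b) (S(O, b) = (138 + b)*(155 + (O - 35)) = (138 + b)*(155 + (-35 + O)) = (138 + b)*(120 + O) = (120 + O)*(138 + b))
U/S(194, g(M)) = 15021/(16560 + 120*(2*2*(8 + 2)) + 138*194 + 194*(2*2*(8 + 2))) = 15021/(16560 + 120*(2*2*10) + 26772 + 194*(2*2*10)) = 15021/(16560 + 120*40 + 26772 + 194*40) = 15021/(16560 + 4800 + 26772 + 7760) = 15021/55892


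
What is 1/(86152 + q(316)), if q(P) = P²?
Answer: 1/186008 ≈ 5.3761e-6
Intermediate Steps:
1/(86152 + q(316)) = 1/(86152 + 316²) = 1/(86152 + 99856) = 1/186008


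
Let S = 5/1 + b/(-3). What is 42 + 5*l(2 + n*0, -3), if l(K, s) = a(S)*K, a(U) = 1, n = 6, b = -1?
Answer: 52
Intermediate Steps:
S = 16/3 (S = 5/1 - 1/(-3) = 5*1 - 1*(-⅓) = 5 + ⅓ = 16/3 ≈ 5.3333)
l(K, s) = K (l(K, s) = 1*K = K)
42 + 5*l(2 + n*0, -3) = 42 + 5*(2 + 6*0) = 42 + 5*(2 + 0) = 42 + 5*2 = 42 + 10 = 52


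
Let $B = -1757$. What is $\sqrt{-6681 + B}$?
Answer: $i \sqrt{8438} \approx 91.859 i$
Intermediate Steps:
$\sqrt{-6681 + B} = \sqrt{-6681 - 1757} = \sqrt{-8438} = i \sqrt{8438}$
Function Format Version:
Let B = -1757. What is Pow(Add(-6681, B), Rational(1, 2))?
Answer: Mul(I, Pow(8438, Rational(1, 2))) ≈ Mul(91.859, I)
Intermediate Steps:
Pow(Add(-6681, B), Rational(1, 2)) = Pow(Add(-6681, -1757), Rational(1, 2)) = Pow(-8438, Rational(1, 2)) = Mul(I, Pow(8438, Rational(1, 2)))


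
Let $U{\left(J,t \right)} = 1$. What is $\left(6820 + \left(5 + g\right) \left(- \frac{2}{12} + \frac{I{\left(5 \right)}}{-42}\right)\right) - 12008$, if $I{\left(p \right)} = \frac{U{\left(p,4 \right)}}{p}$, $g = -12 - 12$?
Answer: $- \frac{181466}{35} \approx -5184.7$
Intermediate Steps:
$g = -24$
$I{\left(p \right)} = \frac{1}{p}$ ($I{\left(p \right)} = 1 \frac{1}{p} = \frac{1}{p}$)
$\left(6820 + \left(5 + g\right) \left(- \frac{2}{12} + \frac{I{\left(5 \right)}}{-42}\right)\right) - 12008 = \left(6820 + \left(5 - 24\right) \left(- \frac{2}{12} + \frac{1}{5 \left(-42\right)}\right)\right) - 12008 = \left(6820 - 19 \left(\left(-2\right) \frac{1}{12} + \frac{1}{5} \left(- \frac{1}{42}\right)\right)\right) - 12008 = \left(6820 - 19 \left(- \frac{1}{6} - \frac{1}{210}\right)\right) - 12008 = \left(6820 - - \frac{114}{35}\right) - 12008 = \left(6820 + \frac{114}{35}\right) - 12008 = \frac{238814}{35} - 12008 = - \frac{181466}{35}$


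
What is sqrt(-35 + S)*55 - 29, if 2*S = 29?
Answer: -29 + 55*I*sqrt(82)/2 ≈ -29.0 + 249.02*I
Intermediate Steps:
S = 29/2 (S = (1/2)*29 = 29/2 ≈ 14.500)
sqrt(-35 + S)*55 - 29 = sqrt(-35 + 29/2)*55 - 29 = sqrt(-41/2)*55 - 29 = (I*sqrt(82)/2)*55 - 29 = 55*I*sqrt(82)/2 - 29 = -29 + 55*I*sqrt(82)/2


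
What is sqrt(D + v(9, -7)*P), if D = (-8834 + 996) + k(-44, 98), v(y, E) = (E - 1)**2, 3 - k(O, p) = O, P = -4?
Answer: I*sqrt(8047) ≈ 89.705*I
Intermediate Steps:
k(O, p) = 3 - O
v(y, E) = (-1 + E)**2
D = -7791 (D = (-8834 + 996) + (3 - 1*(-44)) = -7838 + (3 + 44) = -7838 + 47 = -7791)
sqrt(D + v(9, -7)*P) = sqrt(-7791 + (-1 - 7)**2*(-4)) = sqrt(-7791 + (-8)**2*(-4)) = sqrt(-7791 + 64*(-4)) = sqrt(-7791 - 256) = sqrt(-8047) = I*sqrt(8047)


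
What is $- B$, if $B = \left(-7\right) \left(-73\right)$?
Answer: $-511$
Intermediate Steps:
$B = 511$
$- B = \left(-1\right) 511 = -511$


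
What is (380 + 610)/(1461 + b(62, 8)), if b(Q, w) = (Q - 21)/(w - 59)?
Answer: 459/677 ≈ 0.67799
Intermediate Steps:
b(Q, w) = (-21 + Q)/(-59 + w)
(380 + 610)/(1461 + b(62, 8)) = (380 + 610)/(1461 + (-21 + 62)/(-59 + 8)) = 990/(1461 + 41/(-51)) = 990/(1461 - 1/51*41) = 990/(1461 - 41/51) = 990/(74470/51) = 990*(51/74470) = 459/677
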